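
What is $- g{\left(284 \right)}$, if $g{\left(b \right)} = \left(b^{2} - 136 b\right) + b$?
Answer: $-42316$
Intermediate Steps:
$g{\left(b \right)} = b^{2} - 135 b$
$- g{\left(284 \right)} = - 284 \left(-135 + 284\right) = - 284 \cdot 149 = \left(-1\right) 42316 = -42316$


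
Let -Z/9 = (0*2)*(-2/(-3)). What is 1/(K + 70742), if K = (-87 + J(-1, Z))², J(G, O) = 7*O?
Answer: 1/78311 ≈ 1.2770e-5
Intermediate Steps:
Z = 0 (Z = -9*0*2*(-2/(-3)) = -0*(-2*(-⅓)) = -0*2/3 = -9*0 = 0)
K = 7569 (K = (-87 + 7*0)² = (-87 + 0)² = (-87)² = 7569)
1/(K + 70742) = 1/(7569 + 70742) = 1/78311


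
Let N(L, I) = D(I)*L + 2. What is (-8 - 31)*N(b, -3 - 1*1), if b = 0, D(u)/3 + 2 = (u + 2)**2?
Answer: -78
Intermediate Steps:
D(u) = -6 + 3*(2 + u)**2 (D(u) = -6 + 3*(u + 2)**2 = -6 + 3*(2 + u)**2)
N(L, I) = 2 + L*(-6 + 3*(2 + I)**2) (N(L, I) = (-6 + 3*(2 + I)**2)*L + 2 = L*(-6 + 3*(2 + I)**2) + 2 = 2 + L*(-6 + 3*(2 + I)**2))
(-8 - 31)*N(b, -3 - 1*1) = (-8 - 31)*(2 + 3*0*(-2 + (2 + (-3 - 1*1))**2)) = -39*(2 + 3*0*(-2 + (2 + (-3 - 1))**2)) = -39*(2 + 3*0*(-2 + (2 - 4)**2)) = -39*(2 + 3*0*(-2 + (-2)**2)) = -39*(2 + 3*0*(-2 + 4)) = -39*(2 + 3*0*2) = -39*(2 + 0) = -39*2 = -78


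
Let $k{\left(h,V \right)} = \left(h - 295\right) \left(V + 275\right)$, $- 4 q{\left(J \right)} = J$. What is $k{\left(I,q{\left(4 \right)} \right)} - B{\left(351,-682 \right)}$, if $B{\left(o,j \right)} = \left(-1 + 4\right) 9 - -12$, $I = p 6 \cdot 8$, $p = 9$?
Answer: $37499$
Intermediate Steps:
$q{\left(J \right)} = - \frac{J}{4}$
$I = 432$ ($I = 9 \cdot 6 \cdot 8 = 54 \cdot 8 = 432$)
$k{\left(h,V \right)} = \left(-295 + h\right) \left(275 + V\right)$
$B{\left(o,j \right)} = 39$ ($B{\left(o,j \right)} = 3 \cdot 9 + 12 = 27 + 12 = 39$)
$k{\left(I,q{\left(4 \right)} \right)} - B{\left(351,-682 \right)} = \left(-81125 - 295 \left(\left(- \frac{1}{4}\right) 4\right) + 275 \cdot 432 + \left(- \frac{1}{4}\right) 4 \cdot 432\right) - 39 = \left(-81125 - -295 + 118800 - 432\right) - 39 = \left(-81125 + 295 + 118800 - 432\right) - 39 = 37538 - 39 = 37499$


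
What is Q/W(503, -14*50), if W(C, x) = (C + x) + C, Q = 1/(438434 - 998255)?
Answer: -1/171305226 ≈ -5.8375e-9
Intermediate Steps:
Q = -1/559821 (Q = 1/(-559821) = -1/559821 ≈ -1.7863e-6)
W(C, x) = x + 2*C
Q/W(503, -14*50) = -1/(559821*(-14*50 + 2*503)) = -1/(559821*(-700 + 1006)) = -1/559821/306 = -1/559821*1/306 = -1/171305226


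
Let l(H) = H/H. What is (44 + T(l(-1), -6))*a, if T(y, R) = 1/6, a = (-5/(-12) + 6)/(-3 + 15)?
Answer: 20405/864 ≈ 23.617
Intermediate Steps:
l(H) = 1
a = 77/144 (a = (-5*(-1/12) + 6)/12 = (5/12 + 6)*(1/12) = (77/12)*(1/12) = 77/144 ≈ 0.53472)
T(y, R) = ⅙
(44 + T(l(-1), -6))*a = (44 + ⅙)*(77/144) = (265/6)*(77/144) = 20405/864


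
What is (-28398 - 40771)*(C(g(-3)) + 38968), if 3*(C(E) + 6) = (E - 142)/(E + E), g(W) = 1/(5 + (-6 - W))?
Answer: -16150200641/6 ≈ -2.6917e+9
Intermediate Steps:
g(W) = 1/(-1 - W)
C(E) = -6 + (-142 + E)/(6*E) (C(E) = -6 + ((E - 142)/(E + E))/3 = -6 + ((-142 + E)/((2*E)))/3 = -6 + ((-142 + E)*(1/(2*E)))/3 = -6 + ((-142 + E)/(2*E))/3 = -6 + (-142 + E)/(6*E))
(-28398 - 40771)*(C(g(-3)) + 38968) = (-28398 - 40771)*((-142 - (-35)/(1 - 3))/(6*((-1/(1 - 3)))) + 38968) = -69169*((-142 - (-35)/(-2))/(6*((-1/(-2)))) + 38968) = -69169*((-142 - (-35)*(-1)/2)/(6*((-1*(-½)))) + 38968) = -69169*((-142 - 35*½)/(6*(½)) + 38968) = -69169*((⅙)*2*(-142 - 35/2) + 38968) = -69169*((⅙)*2*(-319/2) + 38968) = -69169*(-319/6 + 38968) = -69169*233489/6 = -16150200641/6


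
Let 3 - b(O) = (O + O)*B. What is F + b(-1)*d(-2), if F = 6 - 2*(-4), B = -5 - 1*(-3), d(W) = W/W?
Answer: 13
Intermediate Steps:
d(W) = 1
B = -2 (B = -5 + 3 = -2)
F = 14 (F = 6 + 8 = 14)
b(O) = 3 + 4*O (b(O) = 3 - (O + O)*(-2) = 3 - 2*O*(-2) = 3 - (-4)*O = 3 + 4*O)
F + b(-1)*d(-2) = 14 + (3 + 4*(-1))*1 = 14 + (3 - 4)*1 = 14 - 1*1 = 14 - 1 = 13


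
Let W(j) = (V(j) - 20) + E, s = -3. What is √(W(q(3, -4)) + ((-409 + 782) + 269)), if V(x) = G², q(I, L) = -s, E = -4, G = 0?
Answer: √618 ≈ 24.860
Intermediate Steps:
q(I, L) = 3 (q(I, L) = -1*(-3) = 3)
V(x) = 0 (V(x) = 0² = 0)
W(j) = -24 (W(j) = (0 - 20) - 4 = -20 - 4 = -24)
√(W(q(3, -4)) + ((-409 + 782) + 269)) = √(-24 + ((-409 + 782) + 269)) = √(-24 + (373 + 269)) = √(-24 + 642) = √618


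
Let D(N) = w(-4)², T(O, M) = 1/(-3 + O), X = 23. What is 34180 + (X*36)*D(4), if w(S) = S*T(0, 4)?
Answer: 35652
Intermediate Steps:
w(S) = -S/3 (w(S) = S/(-3 + 0) = S/(-3) = S*(-⅓) = -S/3)
D(N) = 16/9 (D(N) = (-⅓*(-4))² = (4/3)² = 16/9)
34180 + (X*36)*D(4) = 34180 + (23*36)*(16/9) = 34180 + 828*(16/9) = 34180 + 1472 = 35652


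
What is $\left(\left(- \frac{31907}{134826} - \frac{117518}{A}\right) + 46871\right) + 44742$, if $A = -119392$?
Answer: $\frac{368679963120955}{4024286448} \approx 91614.0$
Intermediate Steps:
$\left(\left(- \frac{31907}{134826} - \frac{117518}{A}\right) + 46871\right) + 44742 = \left(\left(- \frac{31907}{134826} - \frac{117518}{-119392}\right) + 46871\right) + 44742 = \left(\left(\left(-31907\right) \frac{1}{134826} - - \frac{58759}{59696}\right) + 46871\right) + 44742 = \left(\left(- \frac{31907}{134826} + \frac{58759}{59696}\right) + 46871\right) + 44742 = \left(\frac{3008760331}{4024286448} + 46871\right) + 44742 = \frac{188625338864539}{4024286448} + 44742 = \frac{368679963120955}{4024286448}$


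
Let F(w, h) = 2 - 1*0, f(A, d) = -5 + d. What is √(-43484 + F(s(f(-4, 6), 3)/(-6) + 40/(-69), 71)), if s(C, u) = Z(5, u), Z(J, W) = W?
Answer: I*√43482 ≈ 208.52*I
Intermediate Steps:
s(C, u) = u
F(w, h) = 2 (F(w, h) = 2 + 0 = 2)
√(-43484 + F(s(f(-4, 6), 3)/(-6) + 40/(-69), 71)) = √(-43484 + 2) = √(-43482) = I*√43482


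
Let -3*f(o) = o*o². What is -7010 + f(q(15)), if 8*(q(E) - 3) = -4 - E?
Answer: -10767485/1536 ≈ -7010.1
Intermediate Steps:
q(E) = 5/2 - E/8 (q(E) = 3 + (-4 - E)/8 = 3 + (-½ - E/8) = 5/2 - E/8)
f(o) = -o³/3 (f(o) = -o*o²/3 = -o³/3)
-7010 + f(q(15)) = -7010 - (5/2 - ⅛*15)³/3 = -7010 - (5/2 - 15/8)³/3 = -7010 - (5/8)³/3 = -7010 - ⅓*125/512 = -7010 - 125/1536 = -10767485/1536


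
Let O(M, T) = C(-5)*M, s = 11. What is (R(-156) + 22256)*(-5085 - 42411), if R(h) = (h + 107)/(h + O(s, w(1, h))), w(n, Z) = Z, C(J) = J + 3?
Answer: -94080480516/89 ≈ -1.0571e+9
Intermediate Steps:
C(J) = 3 + J
O(M, T) = -2*M (O(M, T) = (3 - 5)*M = -2*M)
R(h) = (107 + h)/(-22 + h) (R(h) = (h + 107)/(h - 2*11) = (107 + h)/(h - 22) = (107 + h)/(-22 + h))
(R(-156) + 22256)*(-5085 - 42411) = ((107 - 156)/(-22 - 156) + 22256)*(-5085 - 42411) = (-49/(-178) + 22256)*(-47496) = (-1/178*(-49) + 22256)*(-47496) = (49/178 + 22256)*(-47496) = (3961617/178)*(-47496) = -94080480516/89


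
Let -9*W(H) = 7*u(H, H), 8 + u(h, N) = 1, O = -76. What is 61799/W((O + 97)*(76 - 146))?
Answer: 556191/49 ≈ 11351.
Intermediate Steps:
u(h, N) = -7 (u(h, N) = -8 + 1 = -7)
W(H) = 49/9 (W(H) = -7*(-7)/9 = -⅑*(-49) = 49/9)
61799/W((O + 97)*(76 - 146)) = 61799/(49/9) = 61799*(9/49) = 556191/49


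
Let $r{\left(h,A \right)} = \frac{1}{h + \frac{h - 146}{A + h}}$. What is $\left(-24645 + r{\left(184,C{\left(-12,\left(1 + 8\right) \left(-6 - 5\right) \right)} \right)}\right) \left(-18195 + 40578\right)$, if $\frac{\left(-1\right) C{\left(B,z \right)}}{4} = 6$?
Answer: $- \frac{2710152852075}{4913} \approx -5.5163 \cdot 10^{8}$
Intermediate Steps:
$C{\left(B,z \right)} = -24$ ($C{\left(B,z \right)} = \left(-4\right) 6 = -24$)
$r{\left(h,A \right)} = \frac{1}{h + \frac{-146 + h}{A + h}}$
$\left(-24645 + r{\left(184,C{\left(-12,\left(1 + 8\right) \left(-6 - 5\right) \right)} \right)}\right) \left(-18195 + 40578\right) = \left(-24645 + \frac{-24 + 184}{-146 + 184 + 184^{2} - 4416}\right) \left(-18195 + 40578\right) = \left(-24645 + \frac{1}{-146 + 184 + 33856 - 4416} \cdot 160\right) 22383 = \left(-24645 + \frac{1}{29478} \cdot 160\right) 22383 = \left(-24645 + \frac{80}{14739}\right) 22383 = \left(- \frac{363242575}{14739}\right) 22383 = - \frac{2710152852075}{4913}$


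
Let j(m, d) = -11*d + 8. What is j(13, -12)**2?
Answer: 19600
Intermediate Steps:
j(m, d) = 8 - 11*d
j(13, -12)**2 = (8 - 11*(-12))**2 = (8 + 132)**2 = 140**2 = 19600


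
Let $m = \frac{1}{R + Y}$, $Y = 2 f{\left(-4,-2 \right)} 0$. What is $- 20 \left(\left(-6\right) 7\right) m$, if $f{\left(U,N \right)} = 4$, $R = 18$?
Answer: $\frac{140}{3} \approx 46.667$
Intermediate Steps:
$Y = 0$ ($Y = 2 \cdot 4 \cdot 0 = 8 \cdot 0 = 0$)
$m = \frac{1}{18}$ ($m = \frac{1}{18 + 0} = \frac{1}{18} \approx 0.055556$)
$- 20 \left(\left(-6\right) 7\right) m = - 20 \left(\left(-6\right) 7\right) \frac{1}{18} = \left(-20\right) \left(-42\right) \frac{1}{18} = 840 \cdot \frac{1}{18} = \frac{140}{3}$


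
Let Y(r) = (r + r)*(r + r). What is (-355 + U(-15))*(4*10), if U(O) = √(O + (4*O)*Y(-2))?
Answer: -14200 + 200*I*√39 ≈ -14200.0 + 1249.0*I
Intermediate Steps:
Y(r) = 4*r² (Y(r) = (2*r)*(2*r) = 4*r²)
U(O) = √65*√O (U(O) = √(O + (4*O)*(4*(-2)²)) = √(O + (4*O)*(4*4)) = √(O + (4*O)*16) = √(O + 64*O) = √(65*O) = √65*√O)
(-355 + U(-15))*(4*10) = (-355 + √65*√(-15))*(4*10) = (-355 + √65*(I*√15))*40 = (-355 + 5*I*√39)*40 = -14200 + 200*I*√39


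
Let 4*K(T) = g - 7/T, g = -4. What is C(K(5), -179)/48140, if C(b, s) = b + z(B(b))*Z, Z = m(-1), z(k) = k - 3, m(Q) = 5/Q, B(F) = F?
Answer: 51/120350 ≈ 0.00042376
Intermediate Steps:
z(k) = -3 + k
K(T) = -1 - 7/(4*T) (K(T) = (-4 - 7/T)/4 = -1 - 7/(4*T))
Z = -5 (Z = 5/(-1) = 5*(-1) = -5)
C(b, s) = 15 - 4*b (C(b, s) = b + (-3 + b)*(-5) = b + (15 - 5*b) = 15 - 4*b)
C(K(5), -179)/48140 = (15 - 4*(-7/4 - 1*5)/5)/48140 = (15 - 4*(-7/4 - 5)/5)*(1/48140) = (15 - 4*(-27)/(5*4))*(1/48140) = (15 - 4*(-27/20))*(1/48140) = (15 + 27/5)*(1/48140) = (102/5)*(1/48140) = 51/120350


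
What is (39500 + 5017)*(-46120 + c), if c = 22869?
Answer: -1035064767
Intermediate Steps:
(39500 + 5017)*(-46120 + c) = (39500 + 5017)*(-46120 + 22869) = 44517*(-23251) = -1035064767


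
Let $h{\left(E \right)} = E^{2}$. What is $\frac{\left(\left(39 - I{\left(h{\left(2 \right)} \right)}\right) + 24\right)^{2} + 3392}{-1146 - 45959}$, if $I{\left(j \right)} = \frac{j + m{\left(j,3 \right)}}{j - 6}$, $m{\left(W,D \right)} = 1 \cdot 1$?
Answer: $- \frac{30729}{188420} \approx -0.16309$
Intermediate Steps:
$m{\left(W,D \right)} = 1$
$I{\left(j \right)} = \frac{1 + j}{-6 + j}$ ($I{\left(j \right)} = \frac{j + 1}{j - 6} = \frac{1 + j}{-6 + j}$)
$\frac{\left(\left(39 - I{\left(h{\left(2 \right)} \right)}\right) + 24\right)^{2} + 3392}{-1146 - 45959} = \frac{\left(\left(39 - \frac{1 + 2^{2}}{-6 + 2^{2}}\right) + 24\right)^{2} + 3392}{-1146 - 45959} = \frac{\left(\left(39 - \frac{1 + 4}{-6 + 4}\right) + 24\right)^{2} + 3392}{-47105} = \left(\left(\left(39 - \frac{1}{-2} \cdot 5\right) + 24\right)^{2} + 3392\right) \left(- \frac{1}{47105}\right) = \left(\left(\left(39 - \left(- \frac{1}{2}\right) 5\right) + 24\right)^{2} + 3392\right) \left(- \frac{1}{47105}\right) = \left(\left(\left(39 - - \frac{5}{2}\right) + 24\right)^{2} + 3392\right) \left(- \frac{1}{47105}\right) = \left(\left(\left(39 + \frac{5}{2}\right) + 24\right)^{2} + 3392\right) \left(- \frac{1}{47105}\right) = \left(\left(\frac{83}{2} + 24\right)^{2} + 3392\right) \left(- \frac{1}{47105}\right) = \left(\left(\frac{131}{2}\right)^{2} + 3392\right) \left(- \frac{1}{47105}\right) = \left(\frac{17161}{4} + 3392\right) \left(- \frac{1}{47105}\right) = \frac{30729}{4} \left(- \frac{1}{47105}\right) = - \frac{30729}{188420}$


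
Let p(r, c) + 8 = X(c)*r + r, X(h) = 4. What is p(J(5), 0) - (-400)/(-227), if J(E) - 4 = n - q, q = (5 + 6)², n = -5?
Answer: -140686/227 ≈ -619.76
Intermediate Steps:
q = 121 (q = 11² = 121)
J(E) = -122 (J(E) = 4 + (-5 - 1*121) = 4 + (-5 - 121) = 4 - 126 = -122)
p(r, c) = -8 + 5*r (p(r, c) = -8 + (4*r + r) = -8 + 5*r)
p(J(5), 0) - (-400)/(-227) = (-8 + 5*(-122)) - (-400)/(-227) = (-8 - 610) - (-400)*(-1)/227 = -618 - 1*400/227 = -618 - 400/227 = -140686/227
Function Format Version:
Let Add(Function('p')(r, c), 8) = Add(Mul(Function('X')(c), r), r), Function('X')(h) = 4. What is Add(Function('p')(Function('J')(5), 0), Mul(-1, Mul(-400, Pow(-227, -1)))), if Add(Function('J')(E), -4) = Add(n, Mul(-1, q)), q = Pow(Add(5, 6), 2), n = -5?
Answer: Rational(-140686, 227) ≈ -619.76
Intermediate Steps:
q = 121 (q = Pow(11, 2) = 121)
Function('J')(E) = -122 (Function('J')(E) = Add(4, Add(-5, Mul(-1, 121))) = Add(4, Add(-5, -121)) = Add(4, -126) = -122)
Function('p')(r, c) = Add(-8, Mul(5, r)) (Function('p')(r, c) = Add(-8, Add(Mul(4, r), r)) = Add(-8, Mul(5, r)))
Add(Function('p')(Function('J')(5), 0), Mul(-1, Mul(-400, Pow(-227, -1)))) = Add(Add(-8, Mul(5, -122)), Mul(-1, Mul(-400, Pow(-227, -1)))) = Add(Add(-8, -610), Mul(-1, Mul(-400, Rational(-1, 227)))) = Add(-618, Mul(-1, Rational(400, 227))) = Add(-618, Rational(-400, 227)) = Rational(-140686, 227)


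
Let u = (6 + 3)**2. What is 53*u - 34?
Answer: 4259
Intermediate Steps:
u = 81 (u = 9**2 = 81)
53*u - 34 = 53*81 - 34 = 4293 - 34 = 4259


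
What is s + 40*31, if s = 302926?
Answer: 304166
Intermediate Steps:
s + 40*31 = 302926 + 40*31 = 302926 + 1240 = 304166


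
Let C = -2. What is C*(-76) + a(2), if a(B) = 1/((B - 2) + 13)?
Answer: 1977/13 ≈ 152.08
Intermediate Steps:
a(B) = 1/(11 + B) (a(B) = 1/((-2 + B) + 13) = 1/(11 + B))
C*(-76) + a(2) = -2*(-76) + 1/(11 + 2) = 152 + 1/13 = 1977/13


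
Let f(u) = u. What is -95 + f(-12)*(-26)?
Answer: 217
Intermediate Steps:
-95 + f(-12)*(-26) = -95 - 12*(-26) = -95 + 312 = 217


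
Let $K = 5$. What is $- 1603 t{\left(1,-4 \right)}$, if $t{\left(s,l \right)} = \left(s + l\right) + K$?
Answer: $-3206$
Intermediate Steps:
$t{\left(s,l \right)} = 5 + l + s$ ($t{\left(s,l \right)} = \left(s + l\right) + 5 = \left(l + s\right) + 5 = 5 + l + s$)
$- 1603 t{\left(1,-4 \right)} = - 1603 \left(5 - 4 + 1\right) = \left(-1603\right) 2 = -3206$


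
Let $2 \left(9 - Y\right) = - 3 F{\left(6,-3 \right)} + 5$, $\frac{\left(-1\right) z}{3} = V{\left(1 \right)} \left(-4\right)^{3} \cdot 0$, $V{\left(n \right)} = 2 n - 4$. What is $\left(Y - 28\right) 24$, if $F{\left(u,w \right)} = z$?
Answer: $-516$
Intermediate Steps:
$V{\left(n \right)} = -4 + 2 n$
$z = 0$ ($z = - 3 \left(-4 + 2 \cdot 1\right) \left(-4\right)^{3} \cdot 0 = - 3 \left(-4 + 2\right) \left(-64\right) 0 = - 3 \left(-2\right) \left(-64\right) 0 = - 3 \cdot 128 \cdot 0 = \left(-3\right) 0 = 0$)
$F{\left(u,w \right)} = 0$
$Y = \frac{13}{2}$ ($Y = 9 - \frac{\left(-3\right) 0 + 5}{2} = 9 - \frac{0 + 5}{2} = 9 - \frac{5}{2} = \frac{13}{2} \approx 6.5$)
$\left(Y - 28\right) 24 = \left(\frac{13}{2} - 28\right) 24 = \left(- \frac{43}{2}\right) 24 = -516$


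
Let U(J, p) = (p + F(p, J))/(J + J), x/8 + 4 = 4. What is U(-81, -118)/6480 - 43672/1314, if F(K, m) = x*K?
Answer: -1273471213/38316240 ≈ -33.236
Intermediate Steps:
x = 0 (x = -32 + 8*4 = -32 + 32 = 0)
F(K, m) = 0 (F(K, m) = 0*K = 0)
U(J, p) = p/(2*J) (U(J, p) = (p + 0)/(J + J) = p/((2*J)) = p*(1/(2*J)) = p/(2*J))
U(-81, -118)/6480 - 43672/1314 = ((½)*(-118)/(-81))/6480 - 43672/1314 = ((½)*(-118)*(-1/81))*(1/6480) - 43672*1/1314 = (59/81)*(1/6480) - 21836/657 = 59/524880 - 21836/657 = -1273471213/38316240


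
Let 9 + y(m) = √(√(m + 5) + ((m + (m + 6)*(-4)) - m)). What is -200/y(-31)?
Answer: 200/(9 - √(100 + I*√26)) ≈ -187.27 + 47.574*I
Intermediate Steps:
y(m) = -9 + √(-24 + √(5 + m) - 4*m) (y(m) = -9 + √(√(m + 5) + ((m + (m + 6)*(-4)) - m)) = -9 + √(√(5 + m) + ((m + (6 + m)*(-4)) - m)) = -9 + √(√(5 + m) + ((m + (-24 - 4*m)) - m)) = -9 + √(√(5 + m) + ((-24 - 3*m) - m)) = -9 + √(√(5 + m) + (-24 - 4*m)) = -9 + √(-24 + √(5 + m) - 4*m))
-200/y(-31) = -200/(-9 + √(-24 + √(5 - 31) - 4*(-31))) = -200/(-9 + √(-24 + √(-26) + 124)) = -200/(-9 + √(-24 + I*√26 + 124)) = -200/(-9 + √(100 + I*√26))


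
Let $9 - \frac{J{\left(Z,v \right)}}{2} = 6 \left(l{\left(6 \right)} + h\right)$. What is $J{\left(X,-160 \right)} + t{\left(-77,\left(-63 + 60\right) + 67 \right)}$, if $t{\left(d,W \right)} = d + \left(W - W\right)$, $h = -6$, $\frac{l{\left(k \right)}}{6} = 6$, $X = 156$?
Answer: $-419$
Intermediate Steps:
$l{\left(k \right)} = 36$ ($l{\left(k \right)} = 6 \cdot 6 = 36$)
$J{\left(Z,v \right)} = -342$ ($J{\left(Z,v \right)} = 18 - 2 \cdot 6 \left(36 - 6\right) = 18 - 2 \cdot 6 \cdot 30 = 18 - 360 = -342$)
$t{\left(d,W \right)} = d$ ($t{\left(d,W \right)} = d + 0 = d$)
$J{\left(X,-160 \right)} + t{\left(-77,\left(-63 + 60\right) + 67 \right)} = -342 - 77 = -419$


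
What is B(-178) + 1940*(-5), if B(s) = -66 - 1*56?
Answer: -9822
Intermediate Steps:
B(s) = -122 (B(s) = -66 - 56 = -122)
B(-178) + 1940*(-5) = -122 + 1940*(-5) = -122 - 9700 = -9822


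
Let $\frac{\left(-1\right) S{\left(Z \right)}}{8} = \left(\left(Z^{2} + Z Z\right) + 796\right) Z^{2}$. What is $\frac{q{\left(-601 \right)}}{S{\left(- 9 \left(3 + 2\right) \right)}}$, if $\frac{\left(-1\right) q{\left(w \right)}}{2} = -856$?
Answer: $- \frac{107}{4906575} \approx -2.1807 \cdot 10^{-5}$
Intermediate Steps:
$q{\left(w \right)} = 1712$ ($q{\left(w \right)} = \left(-2\right) \left(-856\right) = 1712$)
$S{\left(Z \right)} = - 8 Z^{2} \left(796 + 2 Z^{2}\right)$ ($S{\left(Z \right)} = - 8 \left(\left(Z^{2} + Z Z\right) + 796\right) Z^{2} = - 8 \left(\left(Z^{2} + Z^{2}\right) + 796\right) Z^{2} = - 8 \left(2 Z^{2} + 796\right) Z^{2} = - 8 \left(796 + 2 Z^{2}\right) Z^{2} = - 8 Z^{2} \left(796 + 2 Z^{2}\right)$)
$\frac{q{\left(-601 \right)}}{S{\left(- 9 \left(3 + 2\right) \right)}} = \frac{1712}{16 \left(- 9 \left(3 + 2\right)\right)^{2} \left(-398 - \left(- 9 \left(3 + 2\right)\right)^{2}\right)} = \frac{1712}{16 \left(\left(-9\right) 5\right)^{2} \left(-398 - \left(\left(-9\right) 5\right)^{2}\right)} = \frac{1712}{16 \left(-45\right)^{2} \left(-398 - \left(-45\right)^{2}\right)} = \frac{1712}{16 \cdot 2025 \left(-398 - 2025\right)} = \frac{1712}{16 \cdot 2025 \left(-2423\right)} = \frac{1712}{-78505200} = 1712 \left(- \frac{1}{78505200}\right) = - \frac{107}{4906575}$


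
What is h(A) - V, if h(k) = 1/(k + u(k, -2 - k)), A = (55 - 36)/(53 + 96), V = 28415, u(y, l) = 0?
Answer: -539736/19 ≈ -28407.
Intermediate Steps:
A = 19/149 ≈ 0.12752
h(k) = 1/k (h(k) = 1/(k + 0) = 1/k)
h(A) - V = 1/(19/149) - 1*28415 = 149/19 - 28415 = -539736/19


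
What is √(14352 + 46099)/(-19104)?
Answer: -√60451/19104 ≈ -0.012870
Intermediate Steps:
√(14352 + 46099)/(-19104) = √60451*(-1/19104) = -√60451/19104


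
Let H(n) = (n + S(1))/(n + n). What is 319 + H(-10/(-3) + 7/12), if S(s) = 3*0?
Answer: 639/2 ≈ 319.50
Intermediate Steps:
S(s) = 0
H(n) = 1/2 (H(n) = (n + 0)/(n + n) = n/((2*n)) = n*(1/(2*n)) = 1/2)
319 + H(-10/(-3) + 7/12) = 319 + 1/2 = 639/2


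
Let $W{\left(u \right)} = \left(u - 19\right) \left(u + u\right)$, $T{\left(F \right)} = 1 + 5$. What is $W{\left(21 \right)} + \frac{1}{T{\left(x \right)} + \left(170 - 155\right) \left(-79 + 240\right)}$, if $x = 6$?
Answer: $\frac{203365}{2421} \approx 84.0$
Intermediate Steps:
$T{\left(F \right)} = 6$
$W{\left(u \right)} = 2 u \left(-19 + u\right)$ ($W{\left(u \right)} = \left(-19 + u\right) 2 u = 2 u \left(-19 + u\right)$)
$W{\left(21 \right)} + \frac{1}{T{\left(x \right)} + \left(170 - 155\right) \left(-79 + 240\right)} = 2 \cdot 21 \left(-19 + 21\right) + \frac{1}{6 + \left(170 - 155\right) \left(-79 + 240\right)} = 2 \cdot 21 \cdot 2 + \frac{1}{6 + 15 \cdot 161} = 84 + \frac{1}{6 + 2415} = 84 + \frac{1}{2421} = \frac{203365}{2421}$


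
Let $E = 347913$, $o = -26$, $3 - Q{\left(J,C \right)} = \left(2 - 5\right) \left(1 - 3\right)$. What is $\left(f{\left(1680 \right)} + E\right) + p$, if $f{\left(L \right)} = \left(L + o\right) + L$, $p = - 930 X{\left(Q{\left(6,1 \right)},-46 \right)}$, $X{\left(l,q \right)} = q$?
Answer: $394027$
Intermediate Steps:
$Q{\left(J,C \right)} = -3$ ($Q{\left(J,C \right)} = 3 - \left(2 - 5\right) \left(1 - 3\right) = 3 - \left(-3\right) \left(-2\right) = 3 - 6 = -3$)
$p = 42780$ ($p = \left(-930\right) \left(-46\right) = 42780$)
$f{\left(L \right)} = -26 + 2 L$ ($f{\left(L \right)} = \left(L - 26\right) + L = \left(-26 + L\right) + L = -26 + 2 L$)
$\left(f{\left(1680 \right)} + E\right) + p = \left(\left(-26 + 2 \cdot 1680\right) + 347913\right) + 42780 = \left(\left(-26 + 3360\right) + 347913\right) + 42780 = \left(3334 + 347913\right) + 42780 = 351247 + 42780 = 394027$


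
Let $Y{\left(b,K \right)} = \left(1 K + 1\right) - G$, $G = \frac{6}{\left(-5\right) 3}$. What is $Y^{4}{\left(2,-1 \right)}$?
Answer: $\frac{16}{625} \approx 0.0256$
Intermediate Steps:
$G = - \frac{2}{5}$ ($G = \frac{6}{-15} = 6 \left(- \frac{1}{15}\right) = - \frac{2}{5} \approx -0.4$)
$Y{\left(b,K \right)} = \frac{7}{5} + K$ ($Y{\left(b,K \right)} = \left(1 K + 1\right) - - \frac{2}{5} = \left(K + 1\right) + \frac{2}{5} = \left(1 + K\right) + \frac{2}{5} = \frac{7}{5} + K$)
$Y^{4}{\left(2,-1 \right)} = \left(\frac{7}{5} - 1\right)^{4} = \left(\frac{2}{5}\right)^{4} = \frac{16}{625}$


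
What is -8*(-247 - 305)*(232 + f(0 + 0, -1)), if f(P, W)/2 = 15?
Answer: 1156992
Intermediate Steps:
f(P, W) = 30 (f(P, W) = 2*15 = 30)
-8*(-247 - 305)*(232 + f(0 + 0, -1)) = -8*(-247 - 305)*(232 + 30) = -(-4416)*262 = -8*(-144624) = 1156992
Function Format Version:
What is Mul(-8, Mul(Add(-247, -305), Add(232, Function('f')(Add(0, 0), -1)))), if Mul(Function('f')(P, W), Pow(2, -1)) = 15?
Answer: 1156992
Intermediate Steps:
Function('f')(P, W) = 30 (Function('f')(P, W) = Mul(2, 15) = 30)
Mul(-8, Mul(Add(-247, -305), Add(232, Function('f')(Add(0, 0), -1)))) = Mul(-8, Mul(Add(-247, -305), Add(232, 30))) = Mul(-8, Mul(-552, 262)) = Mul(-8, -144624) = 1156992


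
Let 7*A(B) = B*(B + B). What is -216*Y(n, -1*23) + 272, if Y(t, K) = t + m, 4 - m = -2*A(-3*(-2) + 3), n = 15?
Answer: -96808/7 ≈ -13830.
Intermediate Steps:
A(B) = 2*B**2/7 (A(B) = (B*(B + B))/7 = (B*(2*B))/7 = (2*B**2)/7 = 2*B**2/7)
m = 352/7 (m = 4 - (-2)*2*(-3*(-2) + 3)**2/7 = 4 - (-2)*2*(6 + 3)**2/7 = 4 - (-2)*(2/7)*9**2 = 4 - (-2)*(2/7)*81 = 4 - (-2)*162/7 = 4 - 1*(-324/7) = 4 + 324/7 = 352/7 ≈ 50.286)
Y(t, K) = 352/7 + t (Y(t, K) = t + 352/7 = 352/7 + t)
-216*Y(n, -1*23) + 272 = -216*(352/7 + 15) + 272 = -216*457/7 + 272 = -98712/7 + 272 = -96808/7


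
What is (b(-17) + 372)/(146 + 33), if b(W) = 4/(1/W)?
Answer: 304/179 ≈ 1.6983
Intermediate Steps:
b(W) = 4*W
(b(-17) + 372)/(146 + 33) = (4*(-17) + 372)/(146 + 33) = (-68 + 372)/179 = 304*(1/179) = 304/179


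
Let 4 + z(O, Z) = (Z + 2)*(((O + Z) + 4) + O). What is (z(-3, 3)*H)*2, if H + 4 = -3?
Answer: -14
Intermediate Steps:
H = -7 (H = -4 - 3 = -7)
z(O, Z) = -4 + (2 + Z)*(4 + Z + 2*O) (z(O, Z) = -4 + (Z + 2)*(((O + Z) + 4) + O) = -4 + (2 + Z)*((4 + O + Z) + O) = -4 + (2 + Z)*(4 + Z + 2*O))
(z(-3, 3)*H)*2 = ((4 + 3**2 + 4*(-3) + 6*3 + 2*(-3)*3)*(-7))*2 = ((4 + 9 - 12 + 18 - 18)*(-7))*2 = (1*(-7))*2 = -7*2 = -14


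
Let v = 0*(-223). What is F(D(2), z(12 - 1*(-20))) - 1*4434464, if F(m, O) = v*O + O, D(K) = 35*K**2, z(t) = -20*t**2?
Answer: -4454944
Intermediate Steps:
v = 0
F(m, O) = O (F(m, O) = 0*O + O = 0 + O = O)
F(D(2), z(12 - 1*(-20))) - 1*4434464 = -20*(12 - 1*(-20))**2 - 1*4434464 = -20*(12 + 20)**2 - 4434464 = -20*32**2 - 4434464 = -20*1024 - 4434464 = -20480 - 4434464 = -4454944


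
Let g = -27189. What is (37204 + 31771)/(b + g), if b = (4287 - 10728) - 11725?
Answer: -13795/9071 ≈ -1.5208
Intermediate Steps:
b = -18166 (b = -6441 - 11725 = -18166)
(37204 + 31771)/(b + g) = (37204 + 31771)/(-18166 - 27189) = 68975/(-45355) = 68975*(-1/45355) = -13795/9071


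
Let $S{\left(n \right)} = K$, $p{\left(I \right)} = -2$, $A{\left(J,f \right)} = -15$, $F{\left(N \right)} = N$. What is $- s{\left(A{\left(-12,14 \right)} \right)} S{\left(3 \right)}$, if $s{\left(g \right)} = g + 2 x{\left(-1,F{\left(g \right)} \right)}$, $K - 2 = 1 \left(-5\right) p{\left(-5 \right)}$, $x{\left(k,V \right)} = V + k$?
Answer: $564$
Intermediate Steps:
$K = 12$ ($K = 2 + 1 \left(-5\right) \left(-2\right) = 2 - -10 = 2 + 10 = 12$)
$S{\left(n \right)} = 12$
$s{\left(g \right)} = -2 + 3 g$ ($s{\left(g \right)} = g + 2 \left(g - 1\right) = g + 2 \left(-1 + g\right) = g + \left(-2 + 2 g\right) = -2 + 3 g$)
$- s{\left(A{\left(-12,14 \right)} \right)} S{\left(3 \right)} = - \left(-2 + 3 \left(-15\right)\right) 12 = - \left(-2 - 45\right) 12 = - \left(-47\right) 12 = \left(-1\right) \left(-564\right) = 564$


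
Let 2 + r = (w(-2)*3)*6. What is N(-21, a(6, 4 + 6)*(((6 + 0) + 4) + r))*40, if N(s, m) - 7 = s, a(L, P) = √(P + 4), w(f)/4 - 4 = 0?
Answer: -560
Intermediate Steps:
w(f) = 16 (w(f) = 16 + 4*0 = 16 + 0 = 16)
a(L, P) = √(4 + P)
r = 286 (r = -2 + (16*3)*6 = -2 + 48*6 = -2 + 288 = 286)
N(s, m) = 7 + s
N(-21, a(6, 4 + 6)*(((6 + 0) + 4) + r))*40 = (7 - 21)*40 = -14*40 = -560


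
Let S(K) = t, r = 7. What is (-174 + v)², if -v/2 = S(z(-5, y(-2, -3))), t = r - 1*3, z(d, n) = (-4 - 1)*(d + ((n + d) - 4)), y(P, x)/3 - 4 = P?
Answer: 33124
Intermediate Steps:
y(P, x) = 12 + 3*P
z(d, n) = 20 - 10*d - 5*n (z(d, n) = -5*(d + ((d + n) - 4)) = -5*(d + (-4 + d + n)) = -5*(-4 + n + 2*d) = 20 - 10*d - 5*n)
t = 4 (t = 7 - 1*3 = 7 - 3 = 4)
S(K) = 4
v = -8 (v = -2*4 = -8)
(-174 + v)² = (-174 - 8)² = (-182)² = 33124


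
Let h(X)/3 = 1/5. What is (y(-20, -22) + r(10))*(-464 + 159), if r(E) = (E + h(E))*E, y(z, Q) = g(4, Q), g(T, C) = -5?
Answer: -30805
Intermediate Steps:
h(X) = ⅗ (h(X) = 3/5 = 3*(⅕) = ⅗)
y(z, Q) = -5
r(E) = E*(⅗ + E) (r(E) = (E + ⅗)*E = (⅗ + E)*E = E*(⅗ + E))
(y(-20, -22) + r(10))*(-464 + 159) = (-5 + (⅕)*10*(3 + 5*10))*(-464 + 159) = (-5 + (⅕)*10*(3 + 50))*(-305) = (-5 + (⅕)*10*53)*(-305) = (-5 + 106)*(-305) = 101*(-305) = -30805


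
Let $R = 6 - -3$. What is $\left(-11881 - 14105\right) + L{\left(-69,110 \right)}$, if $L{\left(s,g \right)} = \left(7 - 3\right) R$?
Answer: $-25950$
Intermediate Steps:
$R = 9$ ($R = 6 + 3 = 9$)
$L{\left(s,g \right)} = 36$ ($L{\left(s,g \right)} = \left(7 - 3\right) 9 = 4 \cdot 9 = 36$)
$\left(-11881 - 14105\right) + L{\left(-69,110 \right)} = \left(-11881 - 14105\right) + 36 = -25986 + 36 = -25950$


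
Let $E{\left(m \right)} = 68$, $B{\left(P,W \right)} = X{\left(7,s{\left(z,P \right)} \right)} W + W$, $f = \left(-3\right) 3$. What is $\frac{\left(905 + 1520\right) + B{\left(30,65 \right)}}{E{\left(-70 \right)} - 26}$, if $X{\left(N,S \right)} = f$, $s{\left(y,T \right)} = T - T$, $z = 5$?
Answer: $\frac{635}{14} \approx 45.357$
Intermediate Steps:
$f = -9$
$s{\left(y,T \right)} = 0$
$X{\left(N,S \right)} = -9$
$B{\left(P,W \right)} = - 8 W$ ($B{\left(P,W \right)} = - 9 W + W = - 8 W$)
$\frac{\left(905 + 1520\right) + B{\left(30,65 \right)}}{E{\left(-70 \right)} - 26} = \frac{\left(905 + 1520\right) - 520}{68 - 26} = \frac{2425 - 520}{42} = 1905 \cdot \frac{1}{42} = \frac{635}{14}$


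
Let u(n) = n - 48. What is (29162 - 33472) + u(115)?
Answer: -4243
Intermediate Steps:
u(n) = -48 + n
(29162 - 33472) + u(115) = (29162 - 33472) + (-48 + 115) = -4310 + 67 = -4243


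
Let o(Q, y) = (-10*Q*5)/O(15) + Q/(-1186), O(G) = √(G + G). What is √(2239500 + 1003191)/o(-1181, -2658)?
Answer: -10674*√360299/415297465457 + 21098940*√10808970/415297465457 ≈ 0.16701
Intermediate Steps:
O(G) = √2*√G (O(G) = √(2*G) = √2*√G)
o(Q, y) = -Q/1186 - 5*Q*√30/3 (o(Q, y) = (-10*Q*5)/((√2*√15)) + Q/(-1186) = (-50*Q)/(√30) + Q*(-1/1186) = (-50*Q)*(√30/30) - Q/1186 = -5*Q*√30/3 - Q/1186 = -Q/1186 - 5*Q*√30/3)
√(2239500 + 1003191)/o(-1181, -2658) = √(2239500 + 1003191)/(((1/3558)*(-1181)*(-3 - 5930*√30))) = √3242691/(1181/1186 + 5905*√30/3) = (3*√360299)/(1181/1186 + 5905*√30/3) = 3*√360299/(1181/1186 + 5905*√30/3)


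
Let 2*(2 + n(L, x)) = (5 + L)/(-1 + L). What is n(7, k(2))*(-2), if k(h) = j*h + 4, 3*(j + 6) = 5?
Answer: 2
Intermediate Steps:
j = -13/3 (j = -6 + (⅓)*5 = -6 + 5/3 = -13/3 ≈ -4.3333)
k(h) = 4 - 13*h/3 (k(h) = -13*h/3 + 4 = 4 - 13*h/3)
n(L, x) = -2 + (5 + L)/(2*(-1 + L)) (n(L, x) = -2 + ((5 + L)/(-1 + L))/2 = -2 + (5 + L)/(2*(-1 + L)))
n(7, k(2))*(-2) = (3*(3 - 1*7)/(2*(-1 + 7)))*(-2) = ((3/2)*(3 - 7)/6)*(-2) = ((3/2)*(⅙)*(-4))*(-2) = -1*(-2) = 2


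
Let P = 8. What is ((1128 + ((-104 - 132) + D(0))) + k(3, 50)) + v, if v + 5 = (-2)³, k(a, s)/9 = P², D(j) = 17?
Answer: 1472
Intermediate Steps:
k(a, s) = 576 (k(a, s) = 9*8² = 9*64 = 576)
v = -13 (v = -5 + (-2)³ = -5 - 8 = -13)
((1128 + ((-104 - 132) + D(0))) + k(3, 50)) + v = ((1128 + ((-104 - 132) + 17)) + 576) - 13 = ((1128 + (-236 + 17)) + 576) - 13 = ((1128 - 219) + 576) - 13 = (909 + 576) - 13 = 1485 - 13 = 1472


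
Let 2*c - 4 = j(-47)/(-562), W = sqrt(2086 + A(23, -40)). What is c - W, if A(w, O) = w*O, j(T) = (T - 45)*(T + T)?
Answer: -1600/281 - sqrt(1166) ≈ -39.841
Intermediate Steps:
j(T) = 2*T*(-45 + T) (j(T) = (-45 + T)*(2*T) = 2*T*(-45 + T))
A(w, O) = O*w
W = sqrt(1166) (W = sqrt(2086 - 40*23) = sqrt(2086 - 920) = sqrt(1166) ≈ 34.147)
c = -1600/281 (c = 2 + ((2*(-47)*(-45 - 47))/(-562))/2 = 2 + ((2*(-47)*(-92))*(-1/562))/2 = 2 + (8648*(-1/562))/2 = 2 + (1/2)*(-4324/281) = 2 - 2162/281 = -1600/281 ≈ -5.6939)
c - W = -1600/281 - sqrt(1166)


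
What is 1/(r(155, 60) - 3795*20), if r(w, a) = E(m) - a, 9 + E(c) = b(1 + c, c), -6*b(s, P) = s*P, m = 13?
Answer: -3/227998 ≈ -1.3158e-5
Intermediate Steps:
b(s, P) = -P*s/6 (b(s, P) = -s*P/6 = -P*s/6)
E(c) = -9 - c*(1 + c)/6
r(w, a) = -118/3 - a (r(w, a) = (-9 - ⅙*13*(1 + 13)) - a = (-9 - ⅙*13*14) - a = (-9 - 91/3) - a = -118/3 - a)
1/(r(155, 60) - 3795*20) = 1/((-118/3 - 1*60) - 3795*20) = 1/((-118/3 - 60) - 75900) = 1/(-298/3 - 75900) = 1/(-227998/3) = -3/227998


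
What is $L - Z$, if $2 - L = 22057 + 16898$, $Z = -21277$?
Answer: $-17676$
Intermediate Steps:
$L = -38953$ ($L = 2 - \left(22057 + 16898\right) = 2 - 38955 = -38953$)
$L - Z = -38953 - -21277 = -38953 + 21277 = -17676$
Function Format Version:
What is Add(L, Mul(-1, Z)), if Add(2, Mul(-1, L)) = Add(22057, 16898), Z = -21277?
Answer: -17676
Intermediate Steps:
L = -38953 (L = Add(2, Mul(-1, Add(22057, 16898))) = Add(2, Mul(-1, 38955)) = Add(2, -38955) = -38953)
Add(L, Mul(-1, Z)) = Add(-38953, Mul(-1, -21277)) = Add(-38953, 21277) = -17676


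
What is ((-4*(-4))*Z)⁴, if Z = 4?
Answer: 16777216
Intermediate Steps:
((-4*(-4))*Z)⁴ = (-4*(-4)*4)⁴ = (16*4)⁴ = 64⁴ = 16777216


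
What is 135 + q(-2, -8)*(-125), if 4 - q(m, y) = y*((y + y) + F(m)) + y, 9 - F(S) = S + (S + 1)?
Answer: 2635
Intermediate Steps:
F(S) = 8 - 2*S (F(S) = 9 - (S + (S + 1)) = 9 - (S + (1 + S)) = 9 - (1 + 2*S) = 9 + (-1 - 2*S) = 8 - 2*S)
q(m, y) = 4 - y - y*(8 - 2*m + 2*y) (q(m, y) = 4 - (y*((y + y) + (8 - 2*m)) + y) = 4 - (y*(2*y + (8 - 2*m)) + y) = 4 - (y*(8 - 2*m + 2*y) + y) = 4 - (y + y*(8 - 2*m + 2*y)) = 4 + (-y - y*(8 - 2*m + 2*y)) = 4 - y - y*(8 - 2*m + 2*y))
135 + q(-2, -8)*(-125) = 135 + (4 - 1*(-8) - 2*(-8)² + 2*(-8)*(-4 - 2))*(-125) = 135 + (4 + 8 - 2*64 + 2*(-8)*(-6))*(-125) = 135 + (4 + 8 - 128 + 96)*(-125) = 135 - 20*(-125) = 135 + 2500 = 2635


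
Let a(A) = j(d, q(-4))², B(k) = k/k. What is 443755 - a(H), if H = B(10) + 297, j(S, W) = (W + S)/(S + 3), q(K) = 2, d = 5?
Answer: 28400271/64 ≈ 4.4375e+5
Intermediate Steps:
j(S, W) = (S + W)/(3 + S)
B(k) = 1
H = 298 (H = 1 + 297 = 298)
a(A) = 49/64 (a(A) = ((5 + 2)/(3 + 5))² = (7/8)² = 49/64)
443755 - a(H) = 443755 - 1*49/64 = 443755 - 49/64 = 28400271/64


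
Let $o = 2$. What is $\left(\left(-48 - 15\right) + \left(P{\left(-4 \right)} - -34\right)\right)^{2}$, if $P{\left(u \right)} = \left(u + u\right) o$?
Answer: $2025$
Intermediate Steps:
$P{\left(u \right)} = 4 u$ ($P{\left(u \right)} = \left(u + u\right) 2 = 2 u 2 = 4 u$)
$\left(\left(-48 - 15\right) + \left(P{\left(-4 \right)} - -34\right)\right)^{2} = \left(\left(-48 - 15\right) + \left(4 \left(-4\right) - -34\right)\right)^{2} = \left(\left(-48 - 15\right) + \left(-16 + 34\right)\right)^{2} = \left(-63 + 18\right)^{2} = \left(-45\right)^{2} = 2025$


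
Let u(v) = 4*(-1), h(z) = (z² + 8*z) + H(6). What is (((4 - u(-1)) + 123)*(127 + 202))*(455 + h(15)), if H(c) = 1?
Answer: 34522299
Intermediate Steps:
h(z) = 1 + z² + 8*z (h(z) = (z² + 8*z) + 1 = 1 + z² + 8*z)
u(v) = -4
(((4 - u(-1)) + 123)*(127 + 202))*(455 + h(15)) = (((4 - 1*(-4)) + 123)*(127 + 202))*(455 + (1 + 15² + 8*15)) = (((4 + 4) + 123)*329)*(455 + (1 + 225 + 120)) = ((8 + 123)*329)*(455 + 346) = (131*329)*801 = 43099*801 = 34522299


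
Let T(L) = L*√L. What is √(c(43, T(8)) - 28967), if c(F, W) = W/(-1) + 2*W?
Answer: √(-28967 + 16*√2) ≈ 170.13*I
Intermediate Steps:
T(L) = L^(3/2)
c(F, W) = W (c(F, W) = W*(-1) + 2*W = -W + 2*W = W)
√(c(43, T(8)) - 28967) = √(8^(3/2) - 28967) = √(16*√2 - 28967) = √(-28967 + 16*√2)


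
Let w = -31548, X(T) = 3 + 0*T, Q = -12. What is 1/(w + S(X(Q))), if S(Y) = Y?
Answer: -1/31545 ≈ -3.1701e-5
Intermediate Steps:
X(T) = 3 (X(T) = 3 + 0 = 3)
1/(w + S(X(Q))) = 1/(-31548 + 3) = 1/(-31545) = -1/31545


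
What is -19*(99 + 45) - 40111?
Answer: -42847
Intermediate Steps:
-19*(99 + 45) - 40111 = -19*144 - 40111 = -2736 - 40111 = -42847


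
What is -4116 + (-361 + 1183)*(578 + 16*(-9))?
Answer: 352632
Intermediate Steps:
-4116 + (-361 + 1183)*(578 + 16*(-9)) = -4116 + 822*(578 - 144) = -4116 + 822*434 = -4116 + 356748 = 352632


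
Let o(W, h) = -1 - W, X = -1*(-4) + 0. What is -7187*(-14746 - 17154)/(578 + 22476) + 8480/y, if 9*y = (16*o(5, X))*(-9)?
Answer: 346952605/34581 ≈ 10033.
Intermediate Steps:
X = 4 (X = 4 + 0 = 4)
y = 96 (y = ((16*(-1 - 1*5))*(-9))/9 = ((16*(-1 - 5))*(-9))/9 = ((16*(-6))*(-9))/9 = (-96*(-9))/9 = (⅑)*864 = 96)
-7187*(-14746 - 17154)/(578 + 22476) + 8480/y = -7187*(-14746 - 17154)/(578 + 22476) + 8480/96 = -7187/(23054/(-31900)) + 8480*(1/96) = -7187/(23054*(-1/31900)) + 265/3 = -7187/(-11527/15950) + 265/3 = -7187*(-15950/11527) + 265/3 = 114632650/11527 + 265/3 = 346952605/34581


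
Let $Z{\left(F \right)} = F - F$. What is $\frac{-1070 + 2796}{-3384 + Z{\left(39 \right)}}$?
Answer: $- \frac{863}{1692} \approx -0.51005$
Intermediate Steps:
$Z{\left(F \right)} = 0$
$\frac{-1070 + 2796}{-3384 + Z{\left(39 \right)}} = \frac{-1070 + 2796}{-3384 + 0} = \frac{1726}{-3384} = 1726 \left(- \frac{1}{3384}\right) = - \frac{863}{1692}$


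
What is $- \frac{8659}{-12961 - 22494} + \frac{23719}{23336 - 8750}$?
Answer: $\frac{138179617}{73878090} \approx 1.8704$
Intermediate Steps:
$- \frac{8659}{-12961 - 22494} + \frac{23719}{23336 - 8750} = - \frac{8659}{-35455} + \frac{23719}{14586} = \left(-8659\right) \left(- \frac{1}{35455}\right) + 23719 \cdot \frac{1}{14586} = \frac{1237}{5065} + \frac{23719}{14586} = \frac{138179617}{73878090}$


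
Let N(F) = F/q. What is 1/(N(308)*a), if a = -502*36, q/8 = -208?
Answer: 52/173943 ≈ 0.00029895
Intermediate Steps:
q = -1664 (q = 8*(-208) = -1664)
N(F) = -F/1664 (N(F) = F/(-1664) = F*(-1/1664) = -F/1664)
a = -18072
1/(N(308)*a) = 1/(-1/1664*308*(-18072)) = -1/18072/(-77/416) = -416/77*(-1/18072) = 52/173943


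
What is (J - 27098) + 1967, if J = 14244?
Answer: -10887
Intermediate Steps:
(J - 27098) + 1967 = (14244 - 27098) + 1967 = -12854 + 1967 = -10887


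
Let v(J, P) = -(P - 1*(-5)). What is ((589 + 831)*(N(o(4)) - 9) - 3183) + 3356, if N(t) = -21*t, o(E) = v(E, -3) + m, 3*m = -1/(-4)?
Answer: 44548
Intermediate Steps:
v(J, P) = -5 - P (v(J, P) = -(P + 5) = -(5 + P) = -5 - P)
m = 1/12 (m = (-1/(-4))/3 = (-1*(-¼))/3 = (⅓)*(¼) = 1/12 ≈ 0.083333)
o(E) = -23/12 (o(E) = (-5 - 1*(-3)) + 1/12 = (-5 + 3) + 1/12 = -2 + 1/12 = -23/12)
((589 + 831)*(N(o(4)) - 9) - 3183) + 3356 = ((589 + 831)*(-21*(-23/12) - 9) - 3183) + 3356 = (1420*(161/4 - 9) - 3183) + 3356 = (1420*(125/4) - 3183) + 3356 = (44375 - 3183) + 3356 = 41192 + 3356 = 44548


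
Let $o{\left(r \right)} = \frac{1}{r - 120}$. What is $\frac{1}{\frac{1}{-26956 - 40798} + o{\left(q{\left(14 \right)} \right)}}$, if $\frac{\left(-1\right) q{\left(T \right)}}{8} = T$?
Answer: $- \frac{7859464}{33993} \approx -231.21$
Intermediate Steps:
$q{\left(T \right)} = - 8 T$
$o{\left(r \right)} = \frac{1}{-120 + r}$
$\frac{1}{\frac{1}{-26956 - 40798} + o{\left(q{\left(14 \right)} \right)}} = \frac{1}{\frac{1}{-26956 - 40798} + \frac{1}{-120 - 112}} = \frac{1}{\frac{1}{-67754} + \frac{1}{-120 - 112}} = \frac{1}{- \frac{1}{67754} + \frac{1}{-232}} = \frac{1}{- \frac{1}{67754} - \frac{1}{232}} = \frac{1}{- \frac{33993}{7859464}} = - \frac{7859464}{33993}$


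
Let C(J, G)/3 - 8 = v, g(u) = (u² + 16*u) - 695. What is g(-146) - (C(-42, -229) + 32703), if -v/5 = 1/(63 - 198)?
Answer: -129979/9 ≈ -14442.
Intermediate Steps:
g(u) = -695 + u² + 16*u
v = 1/27 (v = -5/(63 - 198) = -5/(-135) = -5*(-1/135) = 1/27 ≈ 0.037037)
C(J, G) = 217/9 (C(J, G) = 24 + 3*(1/27) = 24 + ⅑ = 217/9)
g(-146) - (C(-42, -229) + 32703) = (-695 + (-146)² + 16*(-146)) - (217/9 + 32703) = (-695 + 21316 - 2336) - 1*294544/9 = 18285 - 294544/9 = -129979/9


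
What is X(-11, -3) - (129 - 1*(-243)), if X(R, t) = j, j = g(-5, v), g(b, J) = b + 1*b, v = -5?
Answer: -382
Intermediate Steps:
g(b, J) = 2*b (g(b, J) = b + b = 2*b)
j = -10 (j = 2*(-5) = -10)
X(R, t) = -10
X(-11, -3) - (129 - 1*(-243)) = -10 - (129 - 1*(-243)) = -10 - (129 + 243) = -10 - 1*372 = -10 - 372 = -382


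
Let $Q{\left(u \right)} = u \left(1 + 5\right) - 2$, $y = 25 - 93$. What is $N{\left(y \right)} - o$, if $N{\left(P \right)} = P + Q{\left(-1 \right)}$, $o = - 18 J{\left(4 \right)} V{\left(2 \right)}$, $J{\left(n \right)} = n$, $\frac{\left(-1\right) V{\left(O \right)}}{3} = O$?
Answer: $-508$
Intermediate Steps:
$V{\left(O \right)} = - 3 O$
$y = -68$ ($y = 25 - 93 = -68$)
$Q{\left(u \right)} = -2 + 6 u$ ($Q{\left(u \right)} = u 6 - 2 = 6 u - 2 = -2 + 6 u$)
$o = 432$ ($o = \left(-18\right) 4 \left(\left(-3\right) 2\right) = \left(-72\right) \left(-6\right) = 432$)
$N{\left(P \right)} = -8 + P$ ($N{\left(P \right)} = P + \left(-2 + 6 \left(-1\right)\right) = P - 8 = -8 + P$)
$N{\left(y \right)} - o = \left(-8 - 68\right) - 432 = -76 - 432 = -508$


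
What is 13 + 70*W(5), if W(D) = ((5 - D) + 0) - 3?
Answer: -197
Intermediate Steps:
W(D) = 2 - D (W(D) = (5 - D) - 3 = 2 - D)
13 + 70*W(5) = 13 + 70*(2 - 1*5) = 13 + 70*(2 - 5) = 13 + 70*(-3) = 13 - 210 = -197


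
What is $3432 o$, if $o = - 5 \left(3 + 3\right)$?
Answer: $-102960$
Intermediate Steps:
$o = -30$ ($o = \left(-5\right) 6 = -30$)
$3432 o = 3432 \left(-30\right) = -102960$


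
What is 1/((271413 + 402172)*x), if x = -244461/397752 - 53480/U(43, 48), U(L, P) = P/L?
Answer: -397752/12835978102655785 ≈ -3.0987e-11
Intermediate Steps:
x = -19056211321/397752 (x = -244461/397752 - 53480/(48/43) = -244461*1/397752 - 53480/(48*(1/43)) = -81487/132584 - 53480/48/43 = -81487/132584 - 53480*43/48 = -81487/132584 - 287455/6 = -19056211321/397752 ≈ -47910.)
1/((271413 + 402172)*x) = 1/((271413 + 402172)*(-19056211321/397752)) = -397752/19056211321/673585 = (1/673585)*(-397752/19056211321) = -397752/12835978102655785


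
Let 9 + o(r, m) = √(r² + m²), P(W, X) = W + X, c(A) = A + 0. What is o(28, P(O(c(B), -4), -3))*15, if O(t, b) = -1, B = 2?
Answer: -135 + 300*√2 ≈ 289.26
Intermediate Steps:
c(A) = A
o(r, m) = -9 + √(m² + r²) (o(r, m) = -9 + √(r² + m²) = -9 + √(m² + r²))
o(28, P(O(c(B), -4), -3))*15 = (-9 + √((-1 - 3)² + 28²))*15 = (-9 + √((-4)² + 784))*15 = (-9 + √(16 + 784))*15 = (-9 + √800)*15 = (-9 + 20*√2)*15 = -135 + 300*√2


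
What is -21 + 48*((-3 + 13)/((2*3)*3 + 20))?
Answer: -159/19 ≈ -8.3684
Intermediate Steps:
-21 + 48*((-3 + 13)/((2*3)*3 + 20)) = -21 + 48*(10/(6*3 + 20)) = -21 + 48*(10/(18 + 20)) = -21 + 48*(10/38) = -21 + 48*(10*(1/38)) = -21 + 48*(5/19) = -21 + 240/19 = -159/19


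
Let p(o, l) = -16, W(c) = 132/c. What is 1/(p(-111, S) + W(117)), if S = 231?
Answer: -39/580 ≈ -0.067241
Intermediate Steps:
1/(p(-111, S) + W(117)) = 1/(-16 + 132/117) = 1/(-16 + 132*(1/117)) = 1/(-16 + 44/39) = 1/(-580/39) = -39/580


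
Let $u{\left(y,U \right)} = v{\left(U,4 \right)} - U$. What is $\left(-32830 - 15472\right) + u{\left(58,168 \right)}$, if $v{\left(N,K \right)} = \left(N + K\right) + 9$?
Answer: $-48289$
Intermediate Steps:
$v{\left(N,K \right)} = 9 + K + N$ ($v{\left(N,K \right)} = \left(K + N\right) + 9 = 9 + K + N$)
$u{\left(y,U \right)} = 13$ ($u{\left(y,U \right)} = \left(9 + 4 + U\right) - U = \left(13 + U\right) - U = 13$)
$\left(-32830 - 15472\right) + u{\left(58,168 \right)} = \left(-32830 - 15472\right) + 13 = -48302 + 13 = -48289$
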